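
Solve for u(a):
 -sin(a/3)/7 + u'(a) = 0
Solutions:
 u(a) = C1 - 3*cos(a/3)/7


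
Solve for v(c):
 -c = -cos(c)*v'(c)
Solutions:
 v(c) = C1 + Integral(c/cos(c), c)


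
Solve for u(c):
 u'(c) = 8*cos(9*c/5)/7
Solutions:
 u(c) = C1 + 40*sin(9*c/5)/63


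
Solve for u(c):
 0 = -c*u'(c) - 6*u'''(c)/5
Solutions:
 u(c) = C1 + Integral(C2*airyai(-5^(1/3)*6^(2/3)*c/6) + C3*airybi(-5^(1/3)*6^(2/3)*c/6), c)


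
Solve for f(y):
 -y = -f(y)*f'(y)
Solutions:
 f(y) = -sqrt(C1 + y^2)
 f(y) = sqrt(C1 + y^2)


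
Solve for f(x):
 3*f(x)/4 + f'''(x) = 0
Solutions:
 f(x) = C3*exp(-6^(1/3)*x/2) + (C1*sin(2^(1/3)*3^(5/6)*x/4) + C2*cos(2^(1/3)*3^(5/6)*x/4))*exp(6^(1/3)*x/4)


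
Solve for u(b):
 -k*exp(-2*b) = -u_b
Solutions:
 u(b) = C1 - k*exp(-2*b)/2


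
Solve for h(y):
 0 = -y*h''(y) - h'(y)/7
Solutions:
 h(y) = C1 + C2*y^(6/7)


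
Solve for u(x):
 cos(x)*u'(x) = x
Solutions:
 u(x) = C1 + Integral(x/cos(x), x)


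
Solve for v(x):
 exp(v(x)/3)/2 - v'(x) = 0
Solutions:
 v(x) = 3*log(-1/(C1 + x)) + 3*log(6)


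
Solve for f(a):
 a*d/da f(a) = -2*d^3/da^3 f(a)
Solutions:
 f(a) = C1 + Integral(C2*airyai(-2^(2/3)*a/2) + C3*airybi(-2^(2/3)*a/2), a)


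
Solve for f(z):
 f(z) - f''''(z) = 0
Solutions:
 f(z) = C1*exp(-z) + C2*exp(z) + C3*sin(z) + C4*cos(z)


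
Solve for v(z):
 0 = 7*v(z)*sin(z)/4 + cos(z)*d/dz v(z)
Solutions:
 v(z) = C1*cos(z)^(7/4)


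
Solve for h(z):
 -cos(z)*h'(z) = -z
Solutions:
 h(z) = C1 + Integral(z/cos(z), z)


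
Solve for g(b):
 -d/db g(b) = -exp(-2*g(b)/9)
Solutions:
 g(b) = 9*log(-sqrt(C1 + b)) - 9*log(3) + 9*log(2)/2
 g(b) = 9*log(C1 + b)/2 - 9*log(3) + 9*log(2)/2


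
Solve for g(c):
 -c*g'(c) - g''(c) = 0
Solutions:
 g(c) = C1 + C2*erf(sqrt(2)*c/2)


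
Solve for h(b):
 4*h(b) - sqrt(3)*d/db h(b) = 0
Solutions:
 h(b) = C1*exp(4*sqrt(3)*b/3)


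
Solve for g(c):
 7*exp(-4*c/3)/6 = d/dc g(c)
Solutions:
 g(c) = C1 - 7*exp(-4*c/3)/8


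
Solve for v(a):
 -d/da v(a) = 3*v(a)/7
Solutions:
 v(a) = C1*exp(-3*a/7)


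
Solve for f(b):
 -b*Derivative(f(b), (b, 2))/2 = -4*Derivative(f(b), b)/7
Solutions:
 f(b) = C1 + C2*b^(15/7)


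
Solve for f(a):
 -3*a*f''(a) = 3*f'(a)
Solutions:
 f(a) = C1 + C2*log(a)


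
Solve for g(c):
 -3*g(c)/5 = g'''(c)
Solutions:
 g(c) = C3*exp(-3^(1/3)*5^(2/3)*c/5) + (C1*sin(3^(5/6)*5^(2/3)*c/10) + C2*cos(3^(5/6)*5^(2/3)*c/10))*exp(3^(1/3)*5^(2/3)*c/10)


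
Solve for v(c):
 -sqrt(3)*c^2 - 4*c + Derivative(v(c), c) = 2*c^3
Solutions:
 v(c) = C1 + c^4/2 + sqrt(3)*c^3/3 + 2*c^2


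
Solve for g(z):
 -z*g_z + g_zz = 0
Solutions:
 g(z) = C1 + C2*erfi(sqrt(2)*z/2)


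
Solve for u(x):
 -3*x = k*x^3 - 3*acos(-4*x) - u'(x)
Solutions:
 u(x) = C1 + k*x^4/4 + 3*x^2/2 - 3*x*acos(-4*x) - 3*sqrt(1 - 16*x^2)/4


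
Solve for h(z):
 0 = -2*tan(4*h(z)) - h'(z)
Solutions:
 h(z) = -asin(C1*exp(-8*z))/4 + pi/4
 h(z) = asin(C1*exp(-8*z))/4


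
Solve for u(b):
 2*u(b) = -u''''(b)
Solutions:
 u(b) = (C1*sin(2^(3/4)*b/2) + C2*cos(2^(3/4)*b/2))*exp(-2^(3/4)*b/2) + (C3*sin(2^(3/4)*b/2) + C4*cos(2^(3/4)*b/2))*exp(2^(3/4)*b/2)


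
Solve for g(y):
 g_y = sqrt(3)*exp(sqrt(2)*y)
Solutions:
 g(y) = C1 + sqrt(6)*exp(sqrt(2)*y)/2


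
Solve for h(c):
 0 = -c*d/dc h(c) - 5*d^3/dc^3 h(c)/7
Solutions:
 h(c) = C1 + Integral(C2*airyai(-5^(2/3)*7^(1/3)*c/5) + C3*airybi(-5^(2/3)*7^(1/3)*c/5), c)


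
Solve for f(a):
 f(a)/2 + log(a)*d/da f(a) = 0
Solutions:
 f(a) = C1*exp(-li(a)/2)


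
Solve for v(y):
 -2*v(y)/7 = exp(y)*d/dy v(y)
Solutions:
 v(y) = C1*exp(2*exp(-y)/7)


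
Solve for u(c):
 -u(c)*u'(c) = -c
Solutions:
 u(c) = -sqrt(C1 + c^2)
 u(c) = sqrt(C1 + c^2)


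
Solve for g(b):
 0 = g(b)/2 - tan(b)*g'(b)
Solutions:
 g(b) = C1*sqrt(sin(b))


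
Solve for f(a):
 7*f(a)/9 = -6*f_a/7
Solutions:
 f(a) = C1*exp(-49*a/54)


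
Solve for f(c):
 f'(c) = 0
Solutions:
 f(c) = C1


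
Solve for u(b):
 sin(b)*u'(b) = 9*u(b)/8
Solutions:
 u(b) = C1*(cos(b) - 1)^(9/16)/(cos(b) + 1)^(9/16)


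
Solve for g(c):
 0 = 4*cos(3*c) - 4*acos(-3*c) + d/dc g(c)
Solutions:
 g(c) = C1 + 4*c*acos(-3*c) + 4*sqrt(1 - 9*c^2)/3 - 4*sin(3*c)/3


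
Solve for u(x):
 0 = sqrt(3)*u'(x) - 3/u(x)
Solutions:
 u(x) = -sqrt(C1 + 2*sqrt(3)*x)
 u(x) = sqrt(C1 + 2*sqrt(3)*x)


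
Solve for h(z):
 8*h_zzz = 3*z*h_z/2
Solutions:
 h(z) = C1 + Integral(C2*airyai(2^(2/3)*3^(1/3)*z/4) + C3*airybi(2^(2/3)*3^(1/3)*z/4), z)


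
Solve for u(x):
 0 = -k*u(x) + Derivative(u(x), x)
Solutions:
 u(x) = C1*exp(k*x)


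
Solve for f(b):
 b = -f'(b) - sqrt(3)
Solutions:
 f(b) = C1 - b^2/2 - sqrt(3)*b


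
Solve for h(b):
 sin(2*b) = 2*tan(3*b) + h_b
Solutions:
 h(b) = C1 + 2*log(cos(3*b))/3 - cos(2*b)/2


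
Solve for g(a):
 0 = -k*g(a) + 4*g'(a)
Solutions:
 g(a) = C1*exp(a*k/4)


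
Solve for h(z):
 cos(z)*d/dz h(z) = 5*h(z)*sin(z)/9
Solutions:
 h(z) = C1/cos(z)^(5/9)


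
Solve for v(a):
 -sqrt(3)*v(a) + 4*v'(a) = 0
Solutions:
 v(a) = C1*exp(sqrt(3)*a/4)


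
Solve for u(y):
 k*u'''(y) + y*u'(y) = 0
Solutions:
 u(y) = C1 + Integral(C2*airyai(y*(-1/k)^(1/3)) + C3*airybi(y*(-1/k)^(1/3)), y)


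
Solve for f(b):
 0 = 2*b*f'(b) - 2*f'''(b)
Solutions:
 f(b) = C1 + Integral(C2*airyai(b) + C3*airybi(b), b)


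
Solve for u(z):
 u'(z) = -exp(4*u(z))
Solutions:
 u(z) = log(-I*(1/(C1 + 4*z))^(1/4))
 u(z) = log(I*(1/(C1 + 4*z))^(1/4))
 u(z) = log(-(1/(C1 + 4*z))^(1/4))
 u(z) = log(1/(C1 + 4*z))/4


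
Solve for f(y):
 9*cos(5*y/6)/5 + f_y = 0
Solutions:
 f(y) = C1 - 54*sin(5*y/6)/25


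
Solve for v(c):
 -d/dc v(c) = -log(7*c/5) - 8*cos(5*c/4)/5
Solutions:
 v(c) = C1 + c*log(c) - c*log(5) - c + c*log(7) + 32*sin(5*c/4)/25


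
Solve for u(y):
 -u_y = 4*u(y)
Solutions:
 u(y) = C1*exp(-4*y)


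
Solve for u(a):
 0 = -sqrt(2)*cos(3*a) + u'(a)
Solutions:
 u(a) = C1 + sqrt(2)*sin(3*a)/3


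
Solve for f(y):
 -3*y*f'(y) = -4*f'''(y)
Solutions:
 f(y) = C1 + Integral(C2*airyai(6^(1/3)*y/2) + C3*airybi(6^(1/3)*y/2), y)


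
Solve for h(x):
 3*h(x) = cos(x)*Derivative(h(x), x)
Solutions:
 h(x) = C1*(sin(x) + 1)^(3/2)/(sin(x) - 1)^(3/2)


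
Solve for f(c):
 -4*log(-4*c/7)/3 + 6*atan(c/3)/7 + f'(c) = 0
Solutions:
 f(c) = C1 + 4*c*log(-c)/3 - 6*c*atan(c/3)/7 - 4*c*log(7)/3 - 4*c/3 + 8*c*log(2)/3 + 9*log(c^2 + 9)/7


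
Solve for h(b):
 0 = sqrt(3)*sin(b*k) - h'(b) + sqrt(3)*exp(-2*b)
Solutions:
 h(b) = C1 - sqrt(3)*exp(-2*b)/2 - sqrt(3)*cos(b*k)/k


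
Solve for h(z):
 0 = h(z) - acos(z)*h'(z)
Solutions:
 h(z) = C1*exp(Integral(1/acos(z), z))


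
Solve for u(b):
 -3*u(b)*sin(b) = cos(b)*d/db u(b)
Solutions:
 u(b) = C1*cos(b)^3


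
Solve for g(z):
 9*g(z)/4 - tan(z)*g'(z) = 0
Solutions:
 g(z) = C1*sin(z)^(9/4)


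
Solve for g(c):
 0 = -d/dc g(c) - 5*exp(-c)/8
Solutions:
 g(c) = C1 + 5*exp(-c)/8


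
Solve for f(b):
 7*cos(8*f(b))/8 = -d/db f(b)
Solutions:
 f(b) = -asin((C1 + exp(14*b))/(C1 - exp(14*b)))/8 + pi/8
 f(b) = asin((C1 + exp(14*b))/(C1 - exp(14*b)))/8


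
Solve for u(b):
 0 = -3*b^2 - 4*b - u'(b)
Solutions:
 u(b) = C1 - b^3 - 2*b^2


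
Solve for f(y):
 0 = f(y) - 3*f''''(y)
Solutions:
 f(y) = C1*exp(-3^(3/4)*y/3) + C2*exp(3^(3/4)*y/3) + C3*sin(3^(3/4)*y/3) + C4*cos(3^(3/4)*y/3)


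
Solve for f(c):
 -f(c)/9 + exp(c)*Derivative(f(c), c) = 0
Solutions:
 f(c) = C1*exp(-exp(-c)/9)


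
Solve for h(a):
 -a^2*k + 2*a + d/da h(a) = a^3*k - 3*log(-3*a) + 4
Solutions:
 h(a) = C1 + a^4*k/4 + a^3*k/3 - a^2 - 3*a*log(-a) + a*(7 - 3*log(3))


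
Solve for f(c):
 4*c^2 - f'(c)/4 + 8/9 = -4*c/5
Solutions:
 f(c) = C1 + 16*c^3/3 + 8*c^2/5 + 32*c/9


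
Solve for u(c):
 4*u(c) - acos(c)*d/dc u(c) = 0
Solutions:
 u(c) = C1*exp(4*Integral(1/acos(c), c))


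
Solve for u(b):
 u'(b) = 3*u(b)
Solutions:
 u(b) = C1*exp(3*b)


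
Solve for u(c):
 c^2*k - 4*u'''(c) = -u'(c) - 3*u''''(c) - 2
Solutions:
 u(c) = C1 + C2*exp(c) + C3*exp(c*(1 - sqrt(13))/6) + C4*exp(c*(1 + sqrt(13))/6) - c^3*k/3 - 8*c*k - 2*c


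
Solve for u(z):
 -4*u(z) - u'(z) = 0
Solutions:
 u(z) = C1*exp(-4*z)


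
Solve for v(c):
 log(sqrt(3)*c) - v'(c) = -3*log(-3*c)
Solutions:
 v(c) = C1 + 4*c*log(c) + c*(-4 + 7*log(3)/2 + 3*I*pi)


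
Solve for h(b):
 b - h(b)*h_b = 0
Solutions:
 h(b) = -sqrt(C1 + b^2)
 h(b) = sqrt(C1 + b^2)


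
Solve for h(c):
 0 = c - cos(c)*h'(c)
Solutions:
 h(c) = C1 + Integral(c/cos(c), c)


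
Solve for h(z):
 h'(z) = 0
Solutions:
 h(z) = C1


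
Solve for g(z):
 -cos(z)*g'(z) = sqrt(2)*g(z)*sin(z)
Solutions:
 g(z) = C1*cos(z)^(sqrt(2))


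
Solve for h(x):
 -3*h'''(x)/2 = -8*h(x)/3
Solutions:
 h(x) = C3*exp(2*6^(1/3)*x/3) + (C1*sin(2^(1/3)*3^(5/6)*x/3) + C2*cos(2^(1/3)*3^(5/6)*x/3))*exp(-6^(1/3)*x/3)


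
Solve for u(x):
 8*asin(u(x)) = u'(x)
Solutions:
 Integral(1/asin(_y), (_y, u(x))) = C1 + 8*x


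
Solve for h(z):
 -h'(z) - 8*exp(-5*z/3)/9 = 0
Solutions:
 h(z) = C1 + 8*exp(-5*z/3)/15


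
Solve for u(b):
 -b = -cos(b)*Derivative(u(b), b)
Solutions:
 u(b) = C1 + Integral(b/cos(b), b)


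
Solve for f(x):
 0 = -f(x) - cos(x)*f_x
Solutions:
 f(x) = C1*sqrt(sin(x) - 1)/sqrt(sin(x) + 1)


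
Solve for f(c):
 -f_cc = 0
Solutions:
 f(c) = C1 + C2*c


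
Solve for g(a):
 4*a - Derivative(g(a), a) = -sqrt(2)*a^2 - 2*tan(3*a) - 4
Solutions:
 g(a) = C1 + sqrt(2)*a^3/3 + 2*a^2 + 4*a - 2*log(cos(3*a))/3


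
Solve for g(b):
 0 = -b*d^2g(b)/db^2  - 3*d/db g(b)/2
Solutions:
 g(b) = C1 + C2/sqrt(b)


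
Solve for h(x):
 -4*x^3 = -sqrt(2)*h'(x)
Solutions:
 h(x) = C1 + sqrt(2)*x^4/2


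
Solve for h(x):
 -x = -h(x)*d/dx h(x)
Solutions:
 h(x) = -sqrt(C1 + x^2)
 h(x) = sqrt(C1 + x^2)


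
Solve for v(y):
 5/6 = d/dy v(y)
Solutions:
 v(y) = C1 + 5*y/6


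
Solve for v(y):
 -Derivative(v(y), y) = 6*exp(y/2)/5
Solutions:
 v(y) = C1 - 12*exp(y/2)/5


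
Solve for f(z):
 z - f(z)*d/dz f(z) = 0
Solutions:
 f(z) = -sqrt(C1 + z^2)
 f(z) = sqrt(C1 + z^2)


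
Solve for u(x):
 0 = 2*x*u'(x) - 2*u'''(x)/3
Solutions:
 u(x) = C1 + Integral(C2*airyai(3^(1/3)*x) + C3*airybi(3^(1/3)*x), x)


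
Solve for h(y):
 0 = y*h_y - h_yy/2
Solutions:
 h(y) = C1 + C2*erfi(y)


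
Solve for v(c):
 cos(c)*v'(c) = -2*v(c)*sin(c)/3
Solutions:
 v(c) = C1*cos(c)^(2/3)


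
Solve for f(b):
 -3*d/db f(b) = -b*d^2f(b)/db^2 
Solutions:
 f(b) = C1 + C2*b^4


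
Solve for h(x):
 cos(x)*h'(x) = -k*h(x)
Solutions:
 h(x) = C1*exp(k*(log(sin(x) - 1) - log(sin(x) + 1))/2)


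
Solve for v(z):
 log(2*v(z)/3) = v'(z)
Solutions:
 -Integral(1/(log(_y) - log(3) + log(2)), (_y, v(z))) = C1 - z


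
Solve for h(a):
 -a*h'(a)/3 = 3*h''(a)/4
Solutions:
 h(a) = C1 + C2*erf(sqrt(2)*a/3)


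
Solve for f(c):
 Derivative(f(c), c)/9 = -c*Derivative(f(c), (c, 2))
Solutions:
 f(c) = C1 + C2*c^(8/9)


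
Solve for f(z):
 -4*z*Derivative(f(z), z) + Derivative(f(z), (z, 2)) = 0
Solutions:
 f(z) = C1 + C2*erfi(sqrt(2)*z)


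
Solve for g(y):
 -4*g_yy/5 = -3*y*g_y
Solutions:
 g(y) = C1 + C2*erfi(sqrt(30)*y/4)


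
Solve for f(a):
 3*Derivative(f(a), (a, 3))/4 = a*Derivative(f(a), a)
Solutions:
 f(a) = C1 + Integral(C2*airyai(6^(2/3)*a/3) + C3*airybi(6^(2/3)*a/3), a)


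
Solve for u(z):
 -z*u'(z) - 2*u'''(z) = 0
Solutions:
 u(z) = C1 + Integral(C2*airyai(-2^(2/3)*z/2) + C3*airybi(-2^(2/3)*z/2), z)


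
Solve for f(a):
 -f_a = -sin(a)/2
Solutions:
 f(a) = C1 - cos(a)/2


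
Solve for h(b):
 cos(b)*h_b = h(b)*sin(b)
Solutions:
 h(b) = C1/cos(b)


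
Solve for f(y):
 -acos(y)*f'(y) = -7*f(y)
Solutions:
 f(y) = C1*exp(7*Integral(1/acos(y), y))


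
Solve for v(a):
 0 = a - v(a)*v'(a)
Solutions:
 v(a) = -sqrt(C1 + a^2)
 v(a) = sqrt(C1 + a^2)


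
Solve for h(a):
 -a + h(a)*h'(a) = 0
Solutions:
 h(a) = -sqrt(C1 + a^2)
 h(a) = sqrt(C1 + a^2)


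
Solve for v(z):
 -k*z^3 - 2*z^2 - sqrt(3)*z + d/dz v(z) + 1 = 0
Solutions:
 v(z) = C1 + k*z^4/4 + 2*z^3/3 + sqrt(3)*z^2/2 - z


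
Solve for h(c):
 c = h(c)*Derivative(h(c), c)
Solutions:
 h(c) = -sqrt(C1 + c^2)
 h(c) = sqrt(C1 + c^2)


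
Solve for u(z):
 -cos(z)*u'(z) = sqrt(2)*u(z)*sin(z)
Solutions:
 u(z) = C1*cos(z)^(sqrt(2))


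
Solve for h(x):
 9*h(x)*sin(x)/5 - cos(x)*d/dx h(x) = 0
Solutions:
 h(x) = C1/cos(x)^(9/5)


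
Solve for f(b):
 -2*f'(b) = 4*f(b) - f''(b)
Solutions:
 f(b) = C1*exp(b*(1 - sqrt(5))) + C2*exp(b*(1 + sqrt(5)))


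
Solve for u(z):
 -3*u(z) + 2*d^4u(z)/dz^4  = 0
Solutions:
 u(z) = C1*exp(-2^(3/4)*3^(1/4)*z/2) + C2*exp(2^(3/4)*3^(1/4)*z/2) + C3*sin(2^(3/4)*3^(1/4)*z/2) + C4*cos(2^(3/4)*3^(1/4)*z/2)


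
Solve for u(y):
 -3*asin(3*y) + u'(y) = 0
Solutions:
 u(y) = C1 + 3*y*asin(3*y) + sqrt(1 - 9*y^2)


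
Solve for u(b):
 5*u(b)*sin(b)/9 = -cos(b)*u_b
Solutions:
 u(b) = C1*cos(b)^(5/9)


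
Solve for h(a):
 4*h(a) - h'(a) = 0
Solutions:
 h(a) = C1*exp(4*a)


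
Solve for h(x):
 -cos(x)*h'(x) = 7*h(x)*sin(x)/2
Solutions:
 h(x) = C1*cos(x)^(7/2)


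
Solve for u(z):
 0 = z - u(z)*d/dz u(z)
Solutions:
 u(z) = -sqrt(C1 + z^2)
 u(z) = sqrt(C1 + z^2)


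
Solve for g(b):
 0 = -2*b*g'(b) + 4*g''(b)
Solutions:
 g(b) = C1 + C2*erfi(b/2)


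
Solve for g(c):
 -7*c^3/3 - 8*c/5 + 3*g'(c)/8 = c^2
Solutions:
 g(c) = C1 + 14*c^4/9 + 8*c^3/9 + 32*c^2/15


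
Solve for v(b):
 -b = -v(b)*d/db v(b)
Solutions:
 v(b) = -sqrt(C1 + b^2)
 v(b) = sqrt(C1 + b^2)


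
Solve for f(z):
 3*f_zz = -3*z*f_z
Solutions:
 f(z) = C1 + C2*erf(sqrt(2)*z/2)


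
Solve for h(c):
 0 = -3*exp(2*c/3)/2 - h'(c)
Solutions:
 h(c) = C1 - 9*exp(2*c/3)/4


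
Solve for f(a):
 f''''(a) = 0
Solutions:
 f(a) = C1 + C2*a + C3*a^2 + C4*a^3


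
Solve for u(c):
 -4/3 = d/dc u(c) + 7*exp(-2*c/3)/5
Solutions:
 u(c) = C1 - 4*c/3 + 21*exp(-2*c/3)/10


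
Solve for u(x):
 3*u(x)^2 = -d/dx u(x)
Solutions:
 u(x) = 1/(C1 + 3*x)


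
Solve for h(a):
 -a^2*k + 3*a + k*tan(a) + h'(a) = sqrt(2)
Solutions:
 h(a) = C1 + a^3*k/3 - 3*a^2/2 + sqrt(2)*a + k*log(cos(a))


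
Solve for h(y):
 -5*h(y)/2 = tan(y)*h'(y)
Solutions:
 h(y) = C1/sin(y)^(5/2)


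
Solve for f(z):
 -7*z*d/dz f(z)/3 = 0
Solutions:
 f(z) = C1


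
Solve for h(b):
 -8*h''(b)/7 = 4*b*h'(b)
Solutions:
 h(b) = C1 + C2*erf(sqrt(7)*b/2)


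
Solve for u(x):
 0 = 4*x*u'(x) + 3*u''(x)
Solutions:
 u(x) = C1 + C2*erf(sqrt(6)*x/3)


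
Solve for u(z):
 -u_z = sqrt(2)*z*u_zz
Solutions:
 u(z) = C1 + C2*z^(1 - sqrt(2)/2)


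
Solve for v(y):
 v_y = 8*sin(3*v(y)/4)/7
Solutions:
 -8*y/7 + 2*log(cos(3*v(y)/4) - 1)/3 - 2*log(cos(3*v(y)/4) + 1)/3 = C1


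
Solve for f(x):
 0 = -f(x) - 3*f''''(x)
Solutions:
 f(x) = (C1*sin(sqrt(2)*3^(3/4)*x/6) + C2*cos(sqrt(2)*3^(3/4)*x/6))*exp(-sqrt(2)*3^(3/4)*x/6) + (C3*sin(sqrt(2)*3^(3/4)*x/6) + C4*cos(sqrt(2)*3^(3/4)*x/6))*exp(sqrt(2)*3^(3/4)*x/6)


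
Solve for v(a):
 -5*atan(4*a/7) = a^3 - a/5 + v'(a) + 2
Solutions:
 v(a) = C1 - a^4/4 + a^2/10 - 5*a*atan(4*a/7) - 2*a + 35*log(16*a^2 + 49)/8


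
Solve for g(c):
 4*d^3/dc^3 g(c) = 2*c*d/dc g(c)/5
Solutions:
 g(c) = C1 + Integral(C2*airyai(10^(2/3)*c/10) + C3*airybi(10^(2/3)*c/10), c)


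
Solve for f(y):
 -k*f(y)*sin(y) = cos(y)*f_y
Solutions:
 f(y) = C1*exp(k*log(cos(y)))


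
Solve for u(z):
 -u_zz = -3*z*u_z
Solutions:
 u(z) = C1 + C2*erfi(sqrt(6)*z/2)


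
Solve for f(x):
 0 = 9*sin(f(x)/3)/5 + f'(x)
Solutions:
 9*x/5 + 3*log(cos(f(x)/3) - 1)/2 - 3*log(cos(f(x)/3) + 1)/2 = C1


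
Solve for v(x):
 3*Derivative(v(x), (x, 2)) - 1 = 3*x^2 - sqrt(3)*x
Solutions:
 v(x) = C1 + C2*x + x^4/12 - sqrt(3)*x^3/18 + x^2/6


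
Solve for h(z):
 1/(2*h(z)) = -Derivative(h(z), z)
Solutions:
 h(z) = -sqrt(C1 - z)
 h(z) = sqrt(C1 - z)


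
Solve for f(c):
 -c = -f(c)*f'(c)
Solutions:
 f(c) = -sqrt(C1 + c^2)
 f(c) = sqrt(C1 + c^2)


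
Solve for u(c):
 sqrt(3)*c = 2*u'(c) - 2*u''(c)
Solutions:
 u(c) = C1 + C2*exp(c) + sqrt(3)*c^2/4 + sqrt(3)*c/2


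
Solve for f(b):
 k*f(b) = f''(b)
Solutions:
 f(b) = C1*exp(-b*sqrt(k)) + C2*exp(b*sqrt(k))


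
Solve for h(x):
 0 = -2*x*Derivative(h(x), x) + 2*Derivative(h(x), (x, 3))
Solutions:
 h(x) = C1 + Integral(C2*airyai(x) + C3*airybi(x), x)


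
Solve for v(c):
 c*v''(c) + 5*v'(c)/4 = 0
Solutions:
 v(c) = C1 + C2/c^(1/4)


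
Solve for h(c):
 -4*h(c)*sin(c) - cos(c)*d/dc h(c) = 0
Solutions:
 h(c) = C1*cos(c)^4


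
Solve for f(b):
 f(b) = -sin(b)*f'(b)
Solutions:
 f(b) = C1*sqrt(cos(b) + 1)/sqrt(cos(b) - 1)


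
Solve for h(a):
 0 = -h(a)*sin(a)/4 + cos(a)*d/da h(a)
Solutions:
 h(a) = C1/cos(a)^(1/4)


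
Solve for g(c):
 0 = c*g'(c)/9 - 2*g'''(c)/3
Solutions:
 g(c) = C1 + Integral(C2*airyai(6^(2/3)*c/6) + C3*airybi(6^(2/3)*c/6), c)


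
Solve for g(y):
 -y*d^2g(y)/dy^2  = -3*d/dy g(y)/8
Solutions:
 g(y) = C1 + C2*y^(11/8)


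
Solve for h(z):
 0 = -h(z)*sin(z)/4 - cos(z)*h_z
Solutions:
 h(z) = C1*cos(z)^(1/4)


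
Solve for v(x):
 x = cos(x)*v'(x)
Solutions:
 v(x) = C1 + Integral(x/cos(x), x)


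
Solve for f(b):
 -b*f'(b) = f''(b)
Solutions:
 f(b) = C1 + C2*erf(sqrt(2)*b/2)


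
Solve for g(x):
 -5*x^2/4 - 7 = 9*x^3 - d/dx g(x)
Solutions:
 g(x) = C1 + 9*x^4/4 + 5*x^3/12 + 7*x


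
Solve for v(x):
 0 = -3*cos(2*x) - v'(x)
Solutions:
 v(x) = C1 - 3*sin(2*x)/2


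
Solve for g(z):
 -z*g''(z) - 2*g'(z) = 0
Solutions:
 g(z) = C1 + C2/z


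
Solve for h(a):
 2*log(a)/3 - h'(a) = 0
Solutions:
 h(a) = C1 + 2*a*log(a)/3 - 2*a/3


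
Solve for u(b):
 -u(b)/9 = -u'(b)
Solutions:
 u(b) = C1*exp(b/9)


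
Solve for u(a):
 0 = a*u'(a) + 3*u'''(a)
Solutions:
 u(a) = C1 + Integral(C2*airyai(-3^(2/3)*a/3) + C3*airybi(-3^(2/3)*a/3), a)


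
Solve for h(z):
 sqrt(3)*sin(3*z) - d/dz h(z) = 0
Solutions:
 h(z) = C1 - sqrt(3)*cos(3*z)/3


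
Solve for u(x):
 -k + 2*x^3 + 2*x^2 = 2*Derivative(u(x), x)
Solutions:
 u(x) = C1 - k*x/2 + x^4/4 + x^3/3


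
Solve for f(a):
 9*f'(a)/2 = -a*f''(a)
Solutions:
 f(a) = C1 + C2/a^(7/2)


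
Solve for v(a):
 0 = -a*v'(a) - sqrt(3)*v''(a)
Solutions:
 v(a) = C1 + C2*erf(sqrt(2)*3^(3/4)*a/6)


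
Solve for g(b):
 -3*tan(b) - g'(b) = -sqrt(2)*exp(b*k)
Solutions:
 g(b) = C1 + sqrt(2)*Piecewise((exp(b*k)/k, Ne(k, 0)), (b, True)) + 3*log(cos(b))


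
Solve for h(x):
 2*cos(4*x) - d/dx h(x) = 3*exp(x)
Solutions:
 h(x) = C1 - 3*exp(x) + sin(4*x)/2


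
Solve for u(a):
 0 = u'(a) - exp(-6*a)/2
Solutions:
 u(a) = C1 - exp(-6*a)/12


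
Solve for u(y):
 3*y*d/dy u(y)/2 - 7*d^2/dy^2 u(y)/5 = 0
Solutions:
 u(y) = C1 + C2*erfi(sqrt(105)*y/14)


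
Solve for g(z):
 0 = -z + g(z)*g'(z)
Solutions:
 g(z) = -sqrt(C1 + z^2)
 g(z) = sqrt(C1 + z^2)


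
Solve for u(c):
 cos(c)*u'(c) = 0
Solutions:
 u(c) = C1


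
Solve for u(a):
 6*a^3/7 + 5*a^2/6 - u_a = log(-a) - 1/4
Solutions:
 u(a) = C1 + 3*a^4/14 + 5*a^3/18 - a*log(-a) + 5*a/4


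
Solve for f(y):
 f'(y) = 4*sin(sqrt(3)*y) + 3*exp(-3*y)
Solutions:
 f(y) = C1 - 4*sqrt(3)*cos(sqrt(3)*y)/3 - exp(-3*y)


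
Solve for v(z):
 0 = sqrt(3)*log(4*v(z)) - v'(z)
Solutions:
 -sqrt(3)*Integral(1/(log(_y) + 2*log(2)), (_y, v(z)))/3 = C1 - z


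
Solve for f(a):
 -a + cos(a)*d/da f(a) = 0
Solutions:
 f(a) = C1 + Integral(a/cos(a), a)


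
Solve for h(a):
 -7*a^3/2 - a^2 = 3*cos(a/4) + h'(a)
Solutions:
 h(a) = C1 - 7*a^4/8 - a^3/3 - 12*sin(a/4)


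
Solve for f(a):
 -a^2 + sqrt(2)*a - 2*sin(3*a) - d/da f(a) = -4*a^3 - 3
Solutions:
 f(a) = C1 + a^4 - a^3/3 + sqrt(2)*a^2/2 + 3*a + 2*cos(3*a)/3


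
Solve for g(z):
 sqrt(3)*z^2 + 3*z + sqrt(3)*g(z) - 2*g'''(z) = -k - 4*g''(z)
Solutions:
 g(z) = C1*exp(z*(-2^(1/3)*(32 + 27*sqrt(3) + sqrt(-1024 + (32 + 27*sqrt(3))^2))^(1/3) - 8*2^(2/3)/(32 + 27*sqrt(3) + sqrt(-1024 + (32 + 27*sqrt(3))^2))^(1/3) + 8)/12)*sin(2^(1/3)*sqrt(3)*z*(-(32 + 27*sqrt(3) + sqrt(-1024 + (32 + 27*sqrt(3))^2))^(1/3) + 8*2^(1/3)/(32 + 27*sqrt(3) + sqrt(-1024 + (32 + 27*sqrt(3))^2))^(1/3))/12) + C2*exp(z*(-2^(1/3)*(32 + 27*sqrt(3) + sqrt(-1024 + (32 + 27*sqrt(3))^2))^(1/3) - 8*2^(2/3)/(32 + 27*sqrt(3) + sqrt(-1024 + (32 + 27*sqrt(3))^2))^(1/3) + 8)/12)*cos(2^(1/3)*sqrt(3)*z*(-(32 + 27*sqrt(3) + sqrt(-1024 + (32 + 27*sqrt(3))^2))^(1/3) + 8*2^(1/3)/(32 + 27*sqrt(3) + sqrt(-1024 + (32 + 27*sqrt(3))^2))^(1/3))/12) + C3*exp(z*(8*2^(2/3)/(32 + 27*sqrt(3) + sqrt(-1024 + (32 + 27*sqrt(3))^2))^(1/3) + 4 + 2^(1/3)*(32 + 27*sqrt(3) + sqrt(-1024 + (32 + 27*sqrt(3))^2))^(1/3))/6) - sqrt(3)*k/3 - z^2 - sqrt(3)*z + 8*sqrt(3)/3


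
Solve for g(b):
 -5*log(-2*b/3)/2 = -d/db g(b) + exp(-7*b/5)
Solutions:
 g(b) = C1 + 5*b*log(-b)/2 + 5*b*(-log(3) - 1 + log(2))/2 - 5*exp(-7*b/5)/7


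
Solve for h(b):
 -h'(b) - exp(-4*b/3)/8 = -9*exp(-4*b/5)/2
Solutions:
 h(b) = C1 + 3*exp(-4*b/3)/32 - 45*exp(-4*b/5)/8


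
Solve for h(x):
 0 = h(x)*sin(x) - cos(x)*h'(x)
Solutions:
 h(x) = C1/cos(x)


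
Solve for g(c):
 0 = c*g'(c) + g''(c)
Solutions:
 g(c) = C1 + C2*erf(sqrt(2)*c/2)


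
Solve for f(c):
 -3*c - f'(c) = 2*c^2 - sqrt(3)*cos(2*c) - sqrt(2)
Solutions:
 f(c) = C1 - 2*c^3/3 - 3*c^2/2 + sqrt(2)*c + sqrt(3)*sin(2*c)/2


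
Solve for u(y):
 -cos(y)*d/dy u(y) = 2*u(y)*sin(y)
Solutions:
 u(y) = C1*cos(y)^2


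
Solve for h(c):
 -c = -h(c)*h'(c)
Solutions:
 h(c) = -sqrt(C1 + c^2)
 h(c) = sqrt(C1 + c^2)


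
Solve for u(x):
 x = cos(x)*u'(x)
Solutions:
 u(x) = C1 + Integral(x/cos(x), x)


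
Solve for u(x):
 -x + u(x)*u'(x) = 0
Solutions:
 u(x) = -sqrt(C1 + x^2)
 u(x) = sqrt(C1 + x^2)


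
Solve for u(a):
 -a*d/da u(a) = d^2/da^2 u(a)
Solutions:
 u(a) = C1 + C2*erf(sqrt(2)*a/2)


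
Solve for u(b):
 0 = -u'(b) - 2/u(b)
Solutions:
 u(b) = -sqrt(C1 - 4*b)
 u(b) = sqrt(C1 - 4*b)


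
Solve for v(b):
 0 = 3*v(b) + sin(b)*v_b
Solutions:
 v(b) = C1*(cos(b) + 1)^(3/2)/(cos(b) - 1)^(3/2)


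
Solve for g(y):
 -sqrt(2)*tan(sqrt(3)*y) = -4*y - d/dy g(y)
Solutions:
 g(y) = C1 - 2*y^2 - sqrt(6)*log(cos(sqrt(3)*y))/3


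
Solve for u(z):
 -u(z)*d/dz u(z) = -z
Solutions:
 u(z) = -sqrt(C1 + z^2)
 u(z) = sqrt(C1 + z^2)


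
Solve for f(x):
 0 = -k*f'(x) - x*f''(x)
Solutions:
 f(x) = C1 + x^(1 - re(k))*(C2*sin(log(x)*Abs(im(k))) + C3*cos(log(x)*im(k)))


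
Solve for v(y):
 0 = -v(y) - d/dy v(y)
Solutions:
 v(y) = C1*exp(-y)


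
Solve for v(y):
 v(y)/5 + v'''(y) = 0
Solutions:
 v(y) = C3*exp(-5^(2/3)*y/5) + (C1*sin(sqrt(3)*5^(2/3)*y/10) + C2*cos(sqrt(3)*5^(2/3)*y/10))*exp(5^(2/3)*y/10)


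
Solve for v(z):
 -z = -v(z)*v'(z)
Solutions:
 v(z) = -sqrt(C1 + z^2)
 v(z) = sqrt(C1 + z^2)


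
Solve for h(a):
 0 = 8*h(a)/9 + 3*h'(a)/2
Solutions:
 h(a) = C1*exp(-16*a/27)


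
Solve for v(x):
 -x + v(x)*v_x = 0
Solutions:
 v(x) = -sqrt(C1 + x^2)
 v(x) = sqrt(C1 + x^2)


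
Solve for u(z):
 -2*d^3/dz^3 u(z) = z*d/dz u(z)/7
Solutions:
 u(z) = C1 + Integral(C2*airyai(-14^(2/3)*z/14) + C3*airybi(-14^(2/3)*z/14), z)


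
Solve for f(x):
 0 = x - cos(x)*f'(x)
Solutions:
 f(x) = C1 + Integral(x/cos(x), x)


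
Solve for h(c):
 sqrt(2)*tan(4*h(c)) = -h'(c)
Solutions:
 h(c) = -asin(C1*exp(-4*sqrt(2)*c))/4 + pi/4
 h(c) = asin(C1*exp(-4*sqrt(2)*c))/4


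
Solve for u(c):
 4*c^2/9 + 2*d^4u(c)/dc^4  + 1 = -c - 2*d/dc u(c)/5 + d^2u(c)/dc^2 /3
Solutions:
 u(c) = C1 + C2*exp(c*(5*20^(1/3)/(sqrt(2866) + 54)^(1/3) + 50^(1/3)*(sqrt(2866) + 54)^(1/3))/60)*sin(sqrt(3)*c*(-50^(1/3)*(sqrt(2866) + 54)^(1/3) + 5*20^(1/3)/(sqrt(2866) + 54)^(1/3))/60) + C3*exp(c*(5*20^(1/3)/(sqrt(2866) + 54)^(1/3) + 50^(1/3)*(sqrt(2866) + 54)^(1/3))/60)*cos(sqrt(3)*c*(-50^(1/3)*(sqrt(2866) + 54)^(1/3) + 5*20^(1/3)/(sqrt(2866) + 54)^(1/3))/60) + C4*exp(-c*(5*20^(1/3)/(sqrt(2866) + 54)^(1/3) + 50^(1/3)*(sqrt(2866) + 54)^(1/3))/30) - 10*c^3/27 - 235*c^2/108 - 1985*c/324


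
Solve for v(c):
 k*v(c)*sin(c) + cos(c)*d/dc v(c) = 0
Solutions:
 v(c) = C1*exp(k*log(cos(c)))


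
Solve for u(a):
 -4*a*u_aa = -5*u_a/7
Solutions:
 u(a) = C1 + C2*a^(33/28)


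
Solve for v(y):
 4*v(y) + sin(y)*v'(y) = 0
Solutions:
 v(y) = C1*(cos(y)^2 + 2*cos(y) + 1)/(cos(y)^2 - 2*cos(y) + 1)


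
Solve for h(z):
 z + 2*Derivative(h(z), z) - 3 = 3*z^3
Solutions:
 h(z) = C1 + 3*z^4/8 - z^2/4 + 3*z/2


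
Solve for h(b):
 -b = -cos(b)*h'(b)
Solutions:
 h(b) = C1 + Integral(b/cos(b), b)


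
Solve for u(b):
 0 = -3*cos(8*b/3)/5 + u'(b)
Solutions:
 u(b) = C1 + 9*sin(8*b/3)/40


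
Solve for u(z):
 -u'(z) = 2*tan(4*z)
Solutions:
 u(z) = C1 + log(cos(4*z))/2


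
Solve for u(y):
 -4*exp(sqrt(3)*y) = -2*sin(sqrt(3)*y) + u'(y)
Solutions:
 u(y) = C1 - 4*sqrt(3)*exp(sqrt(3)*y)/3 - 2*sqrt(3)*cos(sqrt(3)*y)/3


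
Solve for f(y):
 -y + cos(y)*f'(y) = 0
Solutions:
 f(y) = C1 + Integral(y/cos(y), y)


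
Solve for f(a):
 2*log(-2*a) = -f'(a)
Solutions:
 f(a) = C1 - 2*a*log(-a) + 2*a*(1 - log(2))


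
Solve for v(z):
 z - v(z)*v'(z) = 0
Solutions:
 v(z) = -sqrt(C1 + z^2)
 v(z) = sqrt(C1 + z^2)


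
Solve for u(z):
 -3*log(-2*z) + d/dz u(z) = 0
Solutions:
 u(z) = C1 + 3*z*log(-z) + 3*z*(-1 + log(2))


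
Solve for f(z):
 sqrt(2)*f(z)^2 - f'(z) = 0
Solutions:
 f(z) = -1/(C1 + sqrt(2)*z)


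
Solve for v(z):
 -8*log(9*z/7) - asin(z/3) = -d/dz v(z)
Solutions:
 v(z) = C1 + 8*z*log(z) + z*asin(z/3) - 8*z*log(7) - 8*z + 16*z*log(3) + sqrt(9 - z^2)


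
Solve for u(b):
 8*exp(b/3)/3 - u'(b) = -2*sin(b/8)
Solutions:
 u(b) = C1 + 8*exp(b/3) - 16*cos(b/8)


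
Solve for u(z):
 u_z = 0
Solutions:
 u(z) = C1


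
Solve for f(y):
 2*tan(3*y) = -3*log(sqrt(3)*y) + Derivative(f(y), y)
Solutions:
 f(y) = C1 + 3*y*log(y) - 3*y + 3*y*log(3)/2 - 2*log(cos(3*y))/3


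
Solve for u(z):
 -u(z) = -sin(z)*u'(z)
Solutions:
 u(z) = C1*sqrt(cos(z) - 1)/sqrt(cos(z) + 1)


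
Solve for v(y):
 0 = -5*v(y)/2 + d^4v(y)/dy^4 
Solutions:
 v(y) = C1*exp(-2^(3/4)*5^(1/4)*y/2) + C2*exp(2^(3/4)*5^(1/4)*y/2) + C3*sin(2^(3/4)*5^(1/4)*y/2) + C4*cos(2^(3/4)*5^(1/4)*y/2)


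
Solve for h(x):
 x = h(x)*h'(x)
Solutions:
 h(x) = -sqrt(C1 + x^2)
 h(x) = sqrt(C1 + x^2)


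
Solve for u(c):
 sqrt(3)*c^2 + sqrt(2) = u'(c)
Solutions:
 u(c) = C1 + sqrt(3)*c^3/3 + sqrt(2)*c


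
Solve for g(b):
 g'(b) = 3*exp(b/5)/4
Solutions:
 g(b) = C1 + 15*exp(b/5)/4


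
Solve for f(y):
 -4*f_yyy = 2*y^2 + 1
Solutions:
 f(y) = C1 + C2*y + C3*y^2 - y^5/120 - y^3/24


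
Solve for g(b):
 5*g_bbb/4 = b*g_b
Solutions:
 g(b) = C1 + Integral(C2*airyai(10^(2/3)*b/5) + C3*airybi(10^(2/3)*b/5), b)


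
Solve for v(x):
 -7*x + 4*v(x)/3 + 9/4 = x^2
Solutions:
 v(x) = 3*x^2/4 + 21*x/4 - 27/16


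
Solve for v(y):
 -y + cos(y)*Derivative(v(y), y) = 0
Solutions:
 v(y) = C1 + Integral(y/cos(y), y)


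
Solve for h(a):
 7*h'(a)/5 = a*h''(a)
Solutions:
 h(a) = C1 + C2*a^(12/5)


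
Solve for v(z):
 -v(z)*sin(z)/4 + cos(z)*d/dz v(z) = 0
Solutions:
 v(z) = C1/cos(z)^(1/4)


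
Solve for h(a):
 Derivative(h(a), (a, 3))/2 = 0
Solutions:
 h(a) = C1 + C2*a + C3*a^2


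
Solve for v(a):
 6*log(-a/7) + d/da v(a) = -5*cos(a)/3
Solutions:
 v(a) = C1 - 6*a*log(-a) + 6*a + 6*a*log(7) - 5*sin(a)/3


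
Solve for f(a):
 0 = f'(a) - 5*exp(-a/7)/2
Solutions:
 f(a) = C1 - 35*exp(-a/7)/2


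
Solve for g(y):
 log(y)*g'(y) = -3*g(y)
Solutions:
 g(y) = C1*exp(-3*li(y))


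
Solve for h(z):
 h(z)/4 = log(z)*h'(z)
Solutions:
 h(z) = C1*exp(li(z)/4)


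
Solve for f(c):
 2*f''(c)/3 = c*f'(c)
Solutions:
 f(c) = C1 + C2*erfi(sqrt(3)*c/2)


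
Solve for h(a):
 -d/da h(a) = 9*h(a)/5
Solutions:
 h(a) = C1*exp(-9*a/5)


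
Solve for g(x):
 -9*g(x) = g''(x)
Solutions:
 g(x) = C1*sin(3*x) + C2*cos(3*x)


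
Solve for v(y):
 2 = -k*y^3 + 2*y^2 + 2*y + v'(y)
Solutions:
 v(y) = C1 + k*y^4/4 - 2*y^3/3 - y^2 + 2*y


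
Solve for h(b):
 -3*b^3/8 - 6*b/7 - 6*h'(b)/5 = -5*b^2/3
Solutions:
 h(b) = C1 - 5*b^4/64 + 25*b^3/54 - 5*b^2/14


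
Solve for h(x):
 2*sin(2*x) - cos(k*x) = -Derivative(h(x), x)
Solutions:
 h(x) = C1 + cos(2*x) + sin(k*x)/k


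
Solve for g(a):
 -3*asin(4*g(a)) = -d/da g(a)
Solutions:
 Integral(1/asin(4*_y), (_y, g(a))) = C1 + 3*a


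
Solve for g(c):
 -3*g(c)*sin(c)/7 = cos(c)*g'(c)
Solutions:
 g(c) = C1*cos(c)^(3/7)


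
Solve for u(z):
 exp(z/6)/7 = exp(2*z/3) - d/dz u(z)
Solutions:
 u(z) = C1 - 6*exp(z/6)/7 + 3*exp(2*z/3)/2


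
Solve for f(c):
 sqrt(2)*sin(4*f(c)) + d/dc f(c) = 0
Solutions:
 f(c) = -acos((-C1 - exp(8*sqrt(2)*c))/(C1 - exp(8*sqrt(2)*c)))/4 + pi/2
 f(c) = acos((-C1 - exp(8*sqrt(2)*c))/(C1 - exp(8*sqrt(2)*c)))/4


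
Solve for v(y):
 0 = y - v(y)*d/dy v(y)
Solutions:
 v(y) = -sqrt(C1 + y^2)
 v(y) = sqrt(C1 + y^2)


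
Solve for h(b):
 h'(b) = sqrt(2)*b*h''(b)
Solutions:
 h(b) = C1 + C2*b^(sqrt(2)/2 + 1)


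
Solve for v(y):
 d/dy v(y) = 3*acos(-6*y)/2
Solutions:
 v(y) = C1 + 3*y*acos(-6*y)/2 + sqrt(1 - 36*y^2)/4


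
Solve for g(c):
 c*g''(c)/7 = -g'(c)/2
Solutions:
 g(c) = C1 + C2/c^(5/2)


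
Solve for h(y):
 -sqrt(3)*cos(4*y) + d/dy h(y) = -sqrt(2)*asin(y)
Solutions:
 h(y) = C1 - sqrt(2)*(y*asin(y) + sqrt(1 - y^2)) + sqrt(3)*sin(4*y)/4


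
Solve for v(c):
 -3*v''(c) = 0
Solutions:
 v(c) = C1 + C2*c


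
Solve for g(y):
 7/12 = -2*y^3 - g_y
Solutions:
 g(y) = C1 - y^4/2 - 7*y/12


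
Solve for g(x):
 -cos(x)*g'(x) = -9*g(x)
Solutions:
 g(x) = C1*sqrt(sin(x) + 1)*(sin(x)^4 + 4*sin(x)^3 + 6*sin(x)^2 + 4*sin(x) + 1)/(sqrt(sin(x) - 1)*(sin(x)^4 - 4*sin(x)^3 + 6*sin(x)^2 - 4*sin(x) + 1))


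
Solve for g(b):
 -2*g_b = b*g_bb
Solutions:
 g(b) = C1 + C2/b


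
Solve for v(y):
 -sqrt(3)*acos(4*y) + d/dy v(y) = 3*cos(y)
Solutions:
 v(y) = C1 + sqrt(3)*(y*acos(4*y) - sqrt(1 - 16*y^2)/4) + 3*sin(y)


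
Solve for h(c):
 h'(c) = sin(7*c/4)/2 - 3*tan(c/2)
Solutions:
 h(c) = C1 + 6*log(cos(c/2)) - 2*cos(7*c/4)/7


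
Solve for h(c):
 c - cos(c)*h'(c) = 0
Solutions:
 h(c) = C1 + Integral(c/cos(c), c)


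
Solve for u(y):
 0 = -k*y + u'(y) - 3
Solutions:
 u(y) = C1 + k*y^2/2 + 3*y


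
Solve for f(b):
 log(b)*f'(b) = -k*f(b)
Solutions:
 f(b) = C1*exp(-k*li(b))


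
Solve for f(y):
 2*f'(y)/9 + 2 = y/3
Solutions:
 f(y) = C1 + 3*y^2/4 - 9*y


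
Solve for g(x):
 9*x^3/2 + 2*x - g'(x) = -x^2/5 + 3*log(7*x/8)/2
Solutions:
 g(x) = C1 + 9*x^4/8 + x^3/15 + x^2 - 3*x*log(x)/2 - 2*x*log(7) + x*log(14)/2 + 3*x/2 + 4*x*log(2)


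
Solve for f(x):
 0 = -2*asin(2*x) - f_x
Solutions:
 f(x) = C1 - 2*x*asin(2*x) - sqrt(1 - 4*x^2)


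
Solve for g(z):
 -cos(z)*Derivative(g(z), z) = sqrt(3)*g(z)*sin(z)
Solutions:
 g(z) = C1*cos(z)^(sqrt(3))


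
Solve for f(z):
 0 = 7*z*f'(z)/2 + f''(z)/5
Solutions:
 f(z) = C1 + C2*erf(sqrt(35)*z/2)


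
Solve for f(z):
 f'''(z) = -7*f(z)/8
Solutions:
 f(z) = C3*exp(-7^(1/3)*z/2) + (C1*sin(sqrt(3)*7^(1/3)*z/4) + C2*cos(sqrt(3)*7^(1/3)*z/4))*exp(7^(1/3)*z/4)


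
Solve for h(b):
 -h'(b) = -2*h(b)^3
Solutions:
 h(b) = -sqrt(2)*sqrt(-1/(C1 + 2*b))/2
 h(b) = sqrt(2)*sqrt(-1/(C1 + 2*b))/2


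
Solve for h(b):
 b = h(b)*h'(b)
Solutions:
 h(b) = -sqrt(C1 + b^2)
 h(b) = sqrt(C1 + b^2)


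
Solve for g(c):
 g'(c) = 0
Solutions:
 g(c) = C1


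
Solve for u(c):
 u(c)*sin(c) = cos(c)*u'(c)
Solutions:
 u(c) = C1/cos(c)


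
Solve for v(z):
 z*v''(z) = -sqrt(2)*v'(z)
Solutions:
 v(z) = C1 + C2*z^(1 - sqrt(2))


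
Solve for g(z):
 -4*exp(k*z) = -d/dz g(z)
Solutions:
 g(z) = C1 + 4*exp(k*z)/k


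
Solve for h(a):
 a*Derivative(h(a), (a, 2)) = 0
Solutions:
 h(a) = C1 + C2*a


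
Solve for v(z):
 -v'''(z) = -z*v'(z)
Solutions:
 v(z) = C1 + Integral(C2*airyai(z) + C3*airybi(z), z)


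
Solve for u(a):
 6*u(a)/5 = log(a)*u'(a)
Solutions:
 u(a) = C1*exp(6*li(a)/5)


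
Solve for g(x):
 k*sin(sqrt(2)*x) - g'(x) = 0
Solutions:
 g(x) = C1 - sqrt(2)*k*cos(sqrt(2)*x)/2


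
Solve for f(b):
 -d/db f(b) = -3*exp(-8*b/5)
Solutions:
 f(b) = C1 - 15*exp(-8*b/5)/8


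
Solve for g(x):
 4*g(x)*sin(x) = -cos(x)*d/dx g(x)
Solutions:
 g(x) = C1*cos(x)^4


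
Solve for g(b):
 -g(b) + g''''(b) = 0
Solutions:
 g(b) = C1*exp(-b) + C2*exp(b) + C3*sin(b) + C4*cos(b)


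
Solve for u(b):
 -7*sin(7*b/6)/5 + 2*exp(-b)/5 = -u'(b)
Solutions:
 u(b) = C1 - 6*cos(7*b/6)/5 + 2*exp(-b)/5


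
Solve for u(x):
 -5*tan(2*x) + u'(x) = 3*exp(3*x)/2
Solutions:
 u(x) = C1 + exp(3*x)/2 - 5*log(cos(2*x))/2


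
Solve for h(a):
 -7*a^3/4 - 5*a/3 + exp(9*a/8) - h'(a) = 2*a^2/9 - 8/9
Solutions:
 h(a) = C1 - 7*a^4/16 - 2*a^3/27 - 5*a^2/6 + 8*a/9 + 8*exp(9*a/8)/9


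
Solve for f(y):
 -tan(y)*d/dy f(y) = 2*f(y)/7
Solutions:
 f(y) = C1/sin(y)^(2/7)


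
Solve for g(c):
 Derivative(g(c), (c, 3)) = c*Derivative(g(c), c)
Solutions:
 g(c) = C1 + Integral(C2*airyai(c) + C3*airybi(c), c)


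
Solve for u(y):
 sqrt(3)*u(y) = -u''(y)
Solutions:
 u(y) = C1*sin(3^(1/4)*y) + C2*cos(3^(1/4)*y)


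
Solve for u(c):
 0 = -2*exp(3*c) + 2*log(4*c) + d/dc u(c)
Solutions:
 u(c) = C1 - 2*c*log(c) + 2*c*(1 - 2*log(2)) + 2*exp(3*c)/3


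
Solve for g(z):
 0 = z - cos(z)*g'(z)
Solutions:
 g(z) = C1 + Integral(z/cos(z), z)


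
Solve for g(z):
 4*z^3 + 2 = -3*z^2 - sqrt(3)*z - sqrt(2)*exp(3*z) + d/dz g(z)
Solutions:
 g(z) = C1 + z^4 + z^3 + sqrt(3)*z^2/2 + 2*z + sqrt(2)*exp(3*z)/3


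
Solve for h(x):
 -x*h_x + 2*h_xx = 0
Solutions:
 h(x) = C1 + C2*erfi(x/2)


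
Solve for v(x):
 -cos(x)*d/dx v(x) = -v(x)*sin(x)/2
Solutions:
 v(x) = C1/sqrt(cos(x))


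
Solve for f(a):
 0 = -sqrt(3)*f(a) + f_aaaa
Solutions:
 f(a) = C1*exp(-3^(1/8)*a) + C2*exp(3^(1/8)*a) + C3*sin(3^(1/8)*a) + C4*cos(3^(1/8)*a)


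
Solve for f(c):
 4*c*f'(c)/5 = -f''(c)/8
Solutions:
 f(c) = C1 + C2*erf(4*sqrt(5)*c/5)


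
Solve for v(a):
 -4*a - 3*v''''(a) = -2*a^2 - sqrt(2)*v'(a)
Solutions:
 v(a) = C1 + C4*exp(2^(1/6)*3^(2/3)*a/3) - sqrt(2)*a^3/3 + sqrt(2)*a^2 + (C2*sin(6^(1/6)*a/2) + C3*cos(6^(1/6)*a/2))*exp(-2^(1/6)*3^(2/3)*a/6)


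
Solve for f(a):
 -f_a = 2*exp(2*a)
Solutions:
 f(a) = C1 - exp(2*a)


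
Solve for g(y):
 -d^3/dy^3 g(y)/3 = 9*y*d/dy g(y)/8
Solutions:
 g(y) = C1 + Integral(C2*airyai(-3*y/2) + C3*airybi(-3*y/2), y)


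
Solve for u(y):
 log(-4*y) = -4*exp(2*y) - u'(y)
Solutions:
 u(y) = C1 - y*log(-y) + y*(1 - 2*log(2)) - 2*exp(2*y)


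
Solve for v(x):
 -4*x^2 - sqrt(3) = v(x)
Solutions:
 v(x) = -4*x^2 - sqrt(3)


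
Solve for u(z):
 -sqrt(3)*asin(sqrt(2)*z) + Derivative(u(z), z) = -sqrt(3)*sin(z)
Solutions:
 u(z) = C1 + sqrt(3)*(z*asin(sqrt(2)*z) + sqrt(2)*sqrt(1 - 2*z^2)/2) + sqrt(3)*cos(z)


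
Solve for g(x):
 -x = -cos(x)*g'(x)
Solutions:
 g(x) = C1 + Integral(x/cos(x), x)


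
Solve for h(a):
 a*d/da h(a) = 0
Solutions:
 h(a) = C1


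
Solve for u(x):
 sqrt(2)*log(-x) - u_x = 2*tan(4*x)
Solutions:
 u(x) = C1 + sqrt(2)*x*(log(-x) - 1) + log(cos(4*x))/2


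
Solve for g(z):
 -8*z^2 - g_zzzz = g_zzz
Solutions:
 g(z) = C1 + C2*z + C3*z^2 + C4*exp(-z) - 2*z^5/15 + 2*z^4/3 - 8*z^3/3


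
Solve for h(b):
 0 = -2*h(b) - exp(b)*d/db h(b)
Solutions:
 h(b) = C1*exp(2*exp(-b))


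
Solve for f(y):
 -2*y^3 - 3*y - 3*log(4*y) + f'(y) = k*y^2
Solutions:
 f(y) = C1 + k*y^3/3 + y^4/2 + 3*y^2/2 + 3*y*log(y) - 3*y + y*log(64)


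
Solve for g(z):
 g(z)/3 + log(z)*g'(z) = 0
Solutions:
 g(z) = C1*exp(-li(z)/3)


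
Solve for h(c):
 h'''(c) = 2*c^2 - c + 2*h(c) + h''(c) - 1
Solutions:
 h(c) = C1*exp(c*(-(3*sqrt(87) + 28)^(1/3) - 1/(3*sqrt(87) + 28)^(1/3) + 2)/6)*sin(sqrt(3)*c*(-(3*sqrt(87) + 28)^(1/3) + (3*sqrt(87) + 28)^(-1/3))/6) + C2*exp(c*(-(3*sqrt(87) + 28)^(1/3) - 1/(3*sqrt(87) + 28)^(1/3) + 2)/6)*cos(sqrt(3)*c*(-(3*sqrt(87) + 28)^(1/3) + (3*sqrt(87) + 28)^(-1/3))/6) + C3*exp(c*((3*sqrt(87) + 28)^(-1/3) + 1 + (3*sqrt(87) + 28)^(1/3))/3) - c^2 + c/2 + 3/2


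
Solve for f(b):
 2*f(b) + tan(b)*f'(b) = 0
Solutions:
 f(b) = C1/sin(b)^2


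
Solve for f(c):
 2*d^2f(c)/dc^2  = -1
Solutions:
 f(c) = C1 + C2*c - c^2/4


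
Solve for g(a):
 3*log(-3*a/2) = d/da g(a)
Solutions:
 g(a) = C1 + 3*a*log(-a) + 3*a*(-1 - log(2) + log(3))


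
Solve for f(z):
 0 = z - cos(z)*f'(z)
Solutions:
 f(z) = C1 + Integral(z/cos(z), z)


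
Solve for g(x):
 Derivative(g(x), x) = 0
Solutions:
 g(x) = C1


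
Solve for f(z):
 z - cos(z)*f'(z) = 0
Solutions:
 f(z) = C1 + Integral(z/cos(z), z)


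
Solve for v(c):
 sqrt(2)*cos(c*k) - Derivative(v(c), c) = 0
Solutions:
 v(c) = C1 + sqrt(2)*sin(c*k)/k


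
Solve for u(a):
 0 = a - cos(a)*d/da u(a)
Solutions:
 u(a) = C1 + Integral(a/cos(a), a)


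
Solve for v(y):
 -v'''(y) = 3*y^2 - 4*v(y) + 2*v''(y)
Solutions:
 v(y) = C1*exp(-y*(2*2^(2/3)/(3*sqrt(57) + 23)^(1/3) + 4 + 2^(1/3)*(3*sqrt(57) + 23)^(1/3))/6)*sin(2^(1/3)*sqrt(3)*y*(-(3*sqrt(57) + 23)^(1/3) + 2*2^(1/3)/(3*sqrt(57) + 23)^(1/3))/6) + C2*exp(-y*(2*2^(2/3)/(3*sqrt(57) + 23)^(1/3) + 4 + 2^(1/3)*(3*sqrt(57) + 23)^(1/3))/6)*cos(2^(1/3)*sqrt(3)*y*(-(3*sqrt(57) + 23)^(1/3) + 2*2^(1/3)/(3*sqrt(57) + 23)^(1/3))/6) + C3*exp(y*(-2 + 2*2^(2/3)/(3*sqrt(57) + 23)^(1/3) + 2^(1/3)*(3*sqrt(57) + 23)^(1/3))/3) + 3*y^2/4 + 3/4


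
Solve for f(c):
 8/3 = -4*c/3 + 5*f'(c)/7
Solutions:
 f(c) = C1 + 14*c^2/15 + 56*c/15


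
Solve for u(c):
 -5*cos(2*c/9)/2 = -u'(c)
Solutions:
 u(c) = C1 + 45*sin(2*c/9)/4


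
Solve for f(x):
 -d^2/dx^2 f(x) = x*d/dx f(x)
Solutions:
 f(x) = C1 + C2*erf(sqrt(2)*x/2)


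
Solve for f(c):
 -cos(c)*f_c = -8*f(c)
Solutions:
 f(c) = C1*(sin(c)^4 + 4*sin(c)^3 + 6*sin(c)^2 + 4*sin(c) + 1)/(sin(c)^4 - 4*sin(c)^3 + 6*sin(c)^2 - 4*sin(c) + 1)


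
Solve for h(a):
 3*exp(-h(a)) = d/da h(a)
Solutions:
 h(a) = log(C1 + 3*a)


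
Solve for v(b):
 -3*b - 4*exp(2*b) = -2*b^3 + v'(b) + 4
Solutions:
 v(b) = C1 + b^4/2 - 3*b^2/2 - 4*b - 2*exp(2*b)


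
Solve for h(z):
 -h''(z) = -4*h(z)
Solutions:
 h(z) = C1*exp(-2*z) + C2*exp(2*z)


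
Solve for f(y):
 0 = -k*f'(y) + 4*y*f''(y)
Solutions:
 f(y) = C1 + y^(re(k)/4 + 1)*(C2*sin(log(y)*Abs(im(k))/4) + C3*cos(log(y)*im(k)/4))


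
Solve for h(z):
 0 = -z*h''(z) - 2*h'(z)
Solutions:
 h(z) = C1 + C2/z


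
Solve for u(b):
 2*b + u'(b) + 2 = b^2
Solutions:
 u(b) = C1 + b^3/3 - b^2 - 2*b


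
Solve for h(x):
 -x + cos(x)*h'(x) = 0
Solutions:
 h(x) = C1 + Integral(x/cos(x), x)


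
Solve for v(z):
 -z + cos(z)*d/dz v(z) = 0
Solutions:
 v(z) = C1 + Integral(z/cos(z), z)


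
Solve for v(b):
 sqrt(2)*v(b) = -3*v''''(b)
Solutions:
 v(b) = (C1*sin(2^(5/8)*3^(3/4)*b/6) + C2*cos(2^(5/8)*3^(3/4)*b/6))*exp(-2^(5/8)*3^(3/4)*b/6) + (C3*sin(2^(5/8)*3^(3/4)*b/6) + C4*cos(2^(5/8)*3^(3/4)*b/6))*exp(2^(5/8)*3^(3/4)*b/6)


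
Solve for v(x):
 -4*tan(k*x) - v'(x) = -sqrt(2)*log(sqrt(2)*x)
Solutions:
 v(x) = C1 + sqrt(2)*x*(log(x) - 1) + sqrt(2)*x*log(2)/2 - 4*Piecewise((-log(cos(k*x))/k, Ne(k, 0)), (0, True))
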